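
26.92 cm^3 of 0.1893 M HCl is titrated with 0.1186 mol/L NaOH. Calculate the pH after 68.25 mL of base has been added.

12.50

n(acid) = 0.1893 x 0.02692 = 0.005096 mol; n(NaOH) added = 0.1186 x 0.06825 = 0.008094 mol.
Base is in excess by 0.008094 - 0.005096 = 0.002998 mol in a total volume of 0.09517 L.
[OH^-] = 0.002998/0.09517 = 0.03151 M, so pOH = 1.50 and pH = 14.00 - 1.50 = 12.50.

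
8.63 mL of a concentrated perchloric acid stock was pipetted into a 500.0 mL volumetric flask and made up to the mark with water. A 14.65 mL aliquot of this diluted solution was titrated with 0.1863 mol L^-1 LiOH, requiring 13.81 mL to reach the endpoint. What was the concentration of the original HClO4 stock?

10.2 M

n(LiOH) = 0.1863 x 0.01381 = 0.002573 mol.
n(HClO4) in the aliquot = 0.002573 mol.
[diluted HClO4] = 0.002573 / 0.01465 = 0.1756 M.
Dilution factor = 500.0/8.630 = 57.94, so [stock] = 0.1756 x 57.94 = 10.2 M.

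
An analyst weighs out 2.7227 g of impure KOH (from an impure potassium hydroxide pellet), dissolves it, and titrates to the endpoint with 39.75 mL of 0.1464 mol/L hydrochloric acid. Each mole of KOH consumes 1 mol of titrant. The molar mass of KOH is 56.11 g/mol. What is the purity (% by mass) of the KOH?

12.0%

n(HCl) = 0.1464 x 0.03975 = 0.005819 mol.
n(KOH) = 0.005819 / 1 = 0.005819 mol.
mass of KOH = 0.005819 x 56.11 = 0.3265 g.
% purity = 0.3265 / 2.7227 x 100 = 12.0%.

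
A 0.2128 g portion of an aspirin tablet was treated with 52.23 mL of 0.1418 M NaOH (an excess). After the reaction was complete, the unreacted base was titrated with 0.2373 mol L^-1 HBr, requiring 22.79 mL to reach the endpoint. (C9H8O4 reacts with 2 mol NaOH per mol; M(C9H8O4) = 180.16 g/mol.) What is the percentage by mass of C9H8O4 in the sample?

84.6%

Total n(NaOH) added = 0.1418 x 0.05223 = 0.007406 mol.
n(HBr) used = 0.2373 x 0.02279 = 0.005408 mol, which equals the excess n(NaOH).
So n(NaOH) consumed by the sample = 0.007406 - 0.005408 = 0.001998 mol.
n(C9H8O4) = 0.001998 / 2 = 0.0009991 mol.
mass C9H8O4 = 0.0009991 x 180.16 = 0.1800 g, so %C9H8O4 = 0.1800/0.2128 x 100 = 84.6%.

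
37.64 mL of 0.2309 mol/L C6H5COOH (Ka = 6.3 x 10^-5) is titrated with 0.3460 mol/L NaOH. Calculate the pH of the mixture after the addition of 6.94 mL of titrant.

3.78

Initial n(C6H5COOH) = 0.2309 x 0.03764 = 0.008691 mol.
n(NaOH) added = 0.3460 x 0.006940 = 0.002401 mol, converting that many moles of C6H5COOH to C6H5COO-.
Remaining n(C6H5COOH) = 0.006290 mol; n(C6H5COO-) = 0.002401 mol.
By Henderson-Hasselbalch, pH = pKa + log([A^-]/[HA]) = 4.20 + log(0.002401/0.006290) = 4.20 + (-0.42) = 3.78.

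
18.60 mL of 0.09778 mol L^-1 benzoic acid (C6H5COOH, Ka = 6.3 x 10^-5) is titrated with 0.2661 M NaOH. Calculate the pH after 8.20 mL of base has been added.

12.13

n(acid) = 0.09778 x 0.01860 = 0.001819 mol; n(NaOH) added = 0.2661 x 0.008200 = 0.002182 mol.
Base is in excess by 0.002182 - 0.001819 = 0.0003633 mol in a total volume of 0.02680 L.
[OH^-] = 0.0003633/0.02680 = 0.01356 M, so pOH = 1.87 and pH = 14.00 - 1.87 = 12.13.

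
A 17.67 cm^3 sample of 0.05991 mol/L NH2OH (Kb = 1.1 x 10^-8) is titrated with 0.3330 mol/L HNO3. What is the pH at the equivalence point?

3.67

n(NH2OH) = 0.05991 x 0.01767 = 0.001059 mol; V(HNO3) at equivalence = 0.001059/0.3330 = 0.003179 L.
At equivalence the base is fully converted to NH3OH+; total volume = 0.02085 L, so [NH3OH+] = 0.001059/0.02085 = 0.05078 M.
Ka(NH3OH+) = Kw/Kb = 1.0e-14 / 1.1 x 10^-8 = 9.09e-7.
[H^+] = sqrt(Ka x [NH3OH+]) = sqrt(9.09e-7 x 0.05078) = 0.000215 M.
pH = -log(0.000215) = 3.67.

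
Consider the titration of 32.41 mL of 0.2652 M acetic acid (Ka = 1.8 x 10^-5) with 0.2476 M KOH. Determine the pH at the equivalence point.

8.93

n(CH3COOH) = 0.2652 x 0.03241 = 0.008595 mol; V(KOH) at equivalence = 0.008595/0.2476 = 0.03471 L.
At equivalence all the acid is converted to CH3COO-; total volume = 0.03241 + 0.03471 = 0.06712 L, so [CH3COO-] = 0.008595/0.06712 = 0.1280 M.
Kb = Kw/Ka = 1.0e-14 / 1.8 x 10^-5 = 5.56e-10.
[OH^-] = sqrt(Kb x [CH3COO-]) = sqrt(5.56e-10 x 0.1280) = 8.43e-6 M.
pOH = 5.07, so pH = 14.00 - 5.07 = 8.93.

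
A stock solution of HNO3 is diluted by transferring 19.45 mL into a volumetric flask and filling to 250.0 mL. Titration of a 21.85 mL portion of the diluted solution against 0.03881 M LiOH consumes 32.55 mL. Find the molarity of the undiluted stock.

0.743 M

n(LiOH) = 0.03881 x 0.03255 = 0.001263 mol.
n(HNO3) in the aliquot = 0.001263 mol.
[diluted HNO3] = 0.001263 / 0.02185 = 0.05782 M.
Dilution factor = 250.0/19.45 = 12.85, so [stock] = 0.05782 x 12.85 = 0.743 M.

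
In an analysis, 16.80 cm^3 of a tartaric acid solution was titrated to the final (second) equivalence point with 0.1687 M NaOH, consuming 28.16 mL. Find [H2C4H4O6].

n(NaOH) = 0.1687 x 0.02816 = 0.004751 mol.
At the final (second) equivalence point, 2 mol OH^- react per mol H2C4H4O6, so n(H2C4H4O6) = 0.004751 / 2 = 0.002375 mol.
[H2C4H4O6] = 0.002375 / 0.01680 L = 0.141 M.

0.141 M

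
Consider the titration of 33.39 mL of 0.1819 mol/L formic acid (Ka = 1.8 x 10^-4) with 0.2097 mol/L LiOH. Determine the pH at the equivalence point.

n(HCOOH) = 0.1819 x 0.03339 = 0.006074 mol; V(LiOH) at equivalence = 0.006074/0.2097 = 0.02896 L.
At equivalence all the acid is converted to HCOO-; total volume = 0.03339 + 0.02896 = 0.06235 L, so [HCOO-] = 0.006074/0.06235 = 0.09741 M.
Kb = Kw/Ka = 1.0e-14 / 1.8 x 10^-4 = 5.56e-11.
[OH^-] = sqrt(Kb x [HCOO-]) = sqrt(5.56e-11 x 0.09741) = 2.33e-6 M.
pOH = 5.63, so pH = 14.00 - 5.63 = 8.37.

8.37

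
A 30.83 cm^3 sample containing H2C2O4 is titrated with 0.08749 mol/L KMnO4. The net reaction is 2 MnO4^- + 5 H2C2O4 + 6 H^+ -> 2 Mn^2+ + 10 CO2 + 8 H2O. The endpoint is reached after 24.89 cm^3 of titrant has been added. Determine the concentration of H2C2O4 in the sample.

0.177 M

n(KMnO4) = 0.08749 x 0.02489 = 0.002178 mol.
From the balanced equation, 2 mol KMnO4 reacts with 5 mol H2C2O4, so n(H2C2O4) = 0.002178 x 5/2 = 0.005444 mol.
[H2C2O4] = 0.005444 / 0.03083 L = 0.177 M.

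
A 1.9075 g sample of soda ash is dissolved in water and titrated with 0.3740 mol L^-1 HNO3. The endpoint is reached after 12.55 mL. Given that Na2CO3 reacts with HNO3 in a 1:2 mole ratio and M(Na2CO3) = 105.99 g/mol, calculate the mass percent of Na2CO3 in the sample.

13.0%

n(HNO3) = 0.3740 x 0.01255 = 0.004694 mol.
n(Na2CO3) = 0.004694 / 2 = 0.002347 mol.
mass of Na2CO3 = 0.002347 x 105.99 = 0.2487 g.
% purity = 0.2487 / 1.9075 x 100 = 13.0%.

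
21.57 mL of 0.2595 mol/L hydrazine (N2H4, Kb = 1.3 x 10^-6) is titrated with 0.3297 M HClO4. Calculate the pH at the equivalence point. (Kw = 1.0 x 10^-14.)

n(N2H4) = 0.2595 x 0.02157 = 0.005597 mol; V(HClO4) at equivalence = 0.005597/0.3297 = 0.01698 L.
At equivalence the base is fully converted to N2H5+; total volume = 0.03855 L, so [N2H5+] = 0.005597/0.03855 = 0.1452 M.
Ka(N2H5+) = Kw/Kb = 1.0e-14 / 1.3 x 10^-6 = 7.69e-9.
[H^+] = sqrt(Ka x [N2H5+]) = sqrt(7.69e-9 x 0.1452) = 3.34e-5 M.
pH = -log(3.34e-5) = 4.48.

4.48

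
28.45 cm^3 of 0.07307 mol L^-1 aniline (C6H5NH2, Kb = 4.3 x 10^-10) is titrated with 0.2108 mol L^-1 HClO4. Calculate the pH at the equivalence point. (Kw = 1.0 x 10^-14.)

n(C6H5NH2) = 0.07307 x 0.02845 = 0.002079 mol; V(HClO4) at equivalence = 0.002079/0.2108 = 0.009862 L.
At equivalence the base is fully converted to C6H5NH3+; total volume = 0.03831 L, so [C6H5NH3+] = 0.002079/0.03831 = 0.05426 M.
Ka(C6H5NH3+) = Kw/Kb = 1.0e-14 / 4.3 x 10^-10 = 2.33e-5.
[H^+] = sqrt(Ka x [C6H5NH3+]) = sqrt(2.33e-5 x 0.05426) = 0.00112 M.
pH = -log(0.00112) = 2.95.

2.95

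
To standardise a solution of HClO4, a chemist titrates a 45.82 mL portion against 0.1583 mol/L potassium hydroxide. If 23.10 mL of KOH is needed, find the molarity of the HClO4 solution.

0.0798 M

n(KOH) delivered = 0.1583 x 0.02310 = 0.003657 mol.
For a 1:1 reaction, n(HClO4) = 0.003657 mol.
[HClO4] = 0.003657 mol / 0.04582 L = 0.0798 M.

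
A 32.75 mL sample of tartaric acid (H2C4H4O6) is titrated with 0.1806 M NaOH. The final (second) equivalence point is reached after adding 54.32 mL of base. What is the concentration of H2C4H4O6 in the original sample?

n(NaOH) = 0.1806 x 0.05432 = 0.009810 mol.
At the final (second) equivalence point, 2 mol OH^- react per mol H2C4H4O6, so n(H2C4H4O6) = 0.009810 / 2 = 0.004905 mol.
[H2C4H4O6] = 0.004905 / 0.03275 L = 0.150 M.

0.150 M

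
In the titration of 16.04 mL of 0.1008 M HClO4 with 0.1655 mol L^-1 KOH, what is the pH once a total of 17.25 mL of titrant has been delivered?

n(acid) = 0.1008 x 0.01604 = 0.001617 mol; n(KOH) added = 0.1655 x 0.01725 = 0.002855 mol.
Base is in excess by 0.002855 - 0.001617 = 0.001238 mol in a total volume of 0.03329 L.
[OH^-] = 0.001238/0.03329 = 0.03719 M, so pOH = 1.43 and pH = 14.00 - 1.43 = 12.57.

12.57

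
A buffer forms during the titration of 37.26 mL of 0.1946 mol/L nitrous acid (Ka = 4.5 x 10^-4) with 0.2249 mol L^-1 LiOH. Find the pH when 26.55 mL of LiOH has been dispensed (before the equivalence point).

4.02

Initial n(HNO2) = 0.1946 x 0.03726 = 0.007251 mol.
n(LiOH) added = 0.2249 x 0.02655 = 0.005971 mol, converting that many moles of HNO2 to NO2-.
Remaining n(HNO2) = 0.001280 mol; n(NO2-) = 0.005971 mol.
By Henderson-Hasselbalch, pH = pKa + log([A^-]/[HA]) = 3.35 + log(0.005971/0.001280) = 3.35 + (+0.67) = 4.02.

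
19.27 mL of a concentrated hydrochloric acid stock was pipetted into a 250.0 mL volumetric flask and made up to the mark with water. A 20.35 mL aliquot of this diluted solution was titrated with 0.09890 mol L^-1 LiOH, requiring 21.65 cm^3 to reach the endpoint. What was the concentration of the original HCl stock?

n(LiOH) = 0.09890 x 0.02165 = 0.002141 mol.
n(HCl) in the aliquot = 0.002141 mol.
[diluted HCl] = 0.002141 / 0.02035 = 0.1052 M.
Dilution factor = 250.0/19.27 = 12.97, so [stock] = 0.1052 x 12.97 = 1.37 M.

1.37 M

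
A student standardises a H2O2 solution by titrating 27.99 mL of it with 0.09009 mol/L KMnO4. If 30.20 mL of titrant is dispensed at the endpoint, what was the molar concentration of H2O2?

n(KMnO4) = 0.09009 x 0.03020 = 0.002721 mol.
From the balanced equation, 2 mol KMnO4 reacts with 5 mol H2O2, so n(H2O2) = 0.002721 x 5/2 = 0.006802 mol.
[H2O2] = 0.006802 / 0.02799 L = 0.243 M.

0.243 M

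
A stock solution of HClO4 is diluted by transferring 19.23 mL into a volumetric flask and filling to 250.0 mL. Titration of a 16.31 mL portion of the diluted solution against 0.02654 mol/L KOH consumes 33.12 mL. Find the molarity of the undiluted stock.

0.701 M

n(KOH) = 0.02654 x 0.03312 = 0.0008790 mol.
n(HClO4) in the aliquot = 0.0008790 mol.
[diluted HClO4] = 0.0008790 / 0.01631 = 0.05389 M.
Dilution factor = 250.0/19.23 = 13.00, so [stock] = 0.05389 x 13.00 = 0.701 M.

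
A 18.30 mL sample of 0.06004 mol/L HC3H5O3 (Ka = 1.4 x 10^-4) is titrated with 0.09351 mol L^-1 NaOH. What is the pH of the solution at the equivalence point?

8.21

n(HC3H5O3) = 0.06004 x 0.01830 = 0.001099 mol; V(NaOH) at equivalence = 0.001099/0.09351 = 0.01175 L.
At equivalence all the acid is converted to C3H5O3-; total volume = 0.01830 + 0.01175 = 0.03005 L, so [C3H5O3-] = 0.001099/0.03005 = 0.03656 M.
Kb = Kw/Ka = 1.0e-14 / 1.4 x 10^-4 = 7.14e-11.
[OH^-] = sqrt(Kb x [C3H5O3-]) = sqrt(7.14e-11 x 0.03656) = 1.62e-6 M.
pOH = 5.79, so pH = 14.00 - 5.79 = 8.21.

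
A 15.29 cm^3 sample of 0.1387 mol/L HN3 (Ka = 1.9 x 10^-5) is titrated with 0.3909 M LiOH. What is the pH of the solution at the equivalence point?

n(HN3) = 0.1387 x 0.01529 = 0.002121 mol; V(LiOH) at equivalence = 0.002121/0.3909 = 0.005425 L.
At equivalence all the acid is converted to N3-; total volume = 0.01529 + 0.005425 = 0.02072 L, so [N3-] = 0.002121/0.02072 = 0.1024 M.
Kb = Kw/Ka = 1.0e-14 / 1.9 x 10^-5 = 5.26e-10.
[OH^-] = sqrt(Kb x [N3-]) = sqrt(5.26e-10 x 0.1024) = 7.34e-6 M.
pOH = 5.13, so pH = 14.00 - 5.13 = 8.87.

8.87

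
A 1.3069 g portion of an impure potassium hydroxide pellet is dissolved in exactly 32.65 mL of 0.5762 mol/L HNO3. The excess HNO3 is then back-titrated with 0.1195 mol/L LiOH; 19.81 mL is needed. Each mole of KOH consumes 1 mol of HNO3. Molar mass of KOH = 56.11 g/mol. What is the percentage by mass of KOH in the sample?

70.6%

Total n(HNO3) added = 0.5762 x 0.03265 = 0.01881 mol.
n(LiOH) used = 0.1195 x 0.01981 = 0.002367 mol, which equals the excess n(HNO3).
So n(HNO3) consumed by the sample = 0.01881 - 0.002367 = 0.01645 mol.
n(KOH) = 0.01645 / 1 = 0.01645 mol.
mass KOH = 0.01645 x 56.11 = 0.9228 g, so %KOH = 0.9228/1.3069 x 100 = 70.6%.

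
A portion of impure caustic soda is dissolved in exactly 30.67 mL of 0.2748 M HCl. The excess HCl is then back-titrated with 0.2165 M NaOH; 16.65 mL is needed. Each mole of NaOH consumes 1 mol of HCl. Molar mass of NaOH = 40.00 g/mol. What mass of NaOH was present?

0.193 g

Total n(HCl) added = 0.2748 x 0.03067 = 0.008428 mol.
n(NaOH) used = 0.2165 x 0.01665 = 0.003605 mol, which equals the excess n(HCl).
So n(HCl) consumed by the sample = 0.008428 - 0.003605 = 0.004823 mol.
n(NaOH) = 0.004823 / 1 = 0.004823 mol.
mass = 0.004823 mol x 40.00 g/mol = 0.193 g.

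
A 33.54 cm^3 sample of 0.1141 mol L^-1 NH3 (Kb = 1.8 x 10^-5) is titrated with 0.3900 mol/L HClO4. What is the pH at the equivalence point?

n(NH3) = 0.1141 x 0.03354 = 0.003827 mol; V(HClO4) at equivalence = 0.003827/0.3900 = 0.009813 L.
At equivalence the base is fully converted to NH4+; total volume = 0.04335 L, so [NH4+] = 0.003827/0.04335 = 0.08827 M.
Ka(NH4+) = Kw/Kb = 1.0e-14 / 1.8 x 10^-5 = 5.56e-10.
[H^+] = sqrt(Ka x [NH4+]) = sqrt(5.56e-10 x 0.08827) = 7.00e-6 M.
pH = -log(7.00e-6) = 5.15.

5.15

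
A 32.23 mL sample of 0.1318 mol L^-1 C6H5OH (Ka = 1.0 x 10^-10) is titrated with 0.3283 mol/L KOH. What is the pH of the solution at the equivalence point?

n(C6H5OH) = 0.1318 x 0.03223 = 0.004248 mol; V(KOH) at equivalence = 0.004248/0.3283 = 0.01294 L.
At equivalence all the acid is converted to C6H5O-; total volume = 0.03223 + 0.01294 = 0.04517 L, so [C6H5O-] = 0.004248/0.04517 = 0.09404 M.
Kb = Kw/Ka = 1.0e-14 / 1.0 x 10^-10 = 0.000100.
[OH^-] = sqrt(Kb x [C6H5O-]) = sqrt(0.000100 x 0.09404) = 0.00307 M.
pOH = 2.51, so pH = 14.00 - 2.51 = 11.49.

11.49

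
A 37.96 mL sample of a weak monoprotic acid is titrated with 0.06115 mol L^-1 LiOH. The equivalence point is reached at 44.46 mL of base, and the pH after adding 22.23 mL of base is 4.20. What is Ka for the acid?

22.23 mL is half of the equivalence volume, so this is the half-equivalence point where [HA] = [A^-].
At half-equivalence pH = pKa, so pKa = 4.20.
Ka = 10^(-4.20) = 6.3 x 10^-5.

6.3 x 10^-5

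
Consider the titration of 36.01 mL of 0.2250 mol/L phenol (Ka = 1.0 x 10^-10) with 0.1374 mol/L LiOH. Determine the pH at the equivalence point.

n(C6H5OH) = 0.2250 x 0.03601 = 0.008102 mol; V(LiOH) at equivalence = 0.008102/0.1374 = 0.05897 L.
At equivalence all the acid is converted to C6H5O-; total volume = 0.03601 + 0.05897 = 0.09498 L, so [C6H5O-] = 0.008102/0.09498 = 0.08531 M.
Kb = Kw/Ka = 1.0e-14 / 1.0 x 10^-10 = 0.000100.
[OH^-] = sqrt(Kb x [C6H5O-]) = sqrt(0.000100 x 0.08531) = 0.00292 M.
pOH = 2.53, so pH = 14.00 - 2.53 = 11.47.

11.47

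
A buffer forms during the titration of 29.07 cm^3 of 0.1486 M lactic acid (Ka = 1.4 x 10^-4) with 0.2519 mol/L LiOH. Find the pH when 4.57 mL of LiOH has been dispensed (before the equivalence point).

Initial n(HC3H5O3) = 0.1486 x 0.02907 = 0.004320 mol.
n(LiOH) added = 0.2519 x 0.004570 = 0.001151 mol, converting that many moles of HC3H5O3 to C3H5O3-.
Remaining n(HC3H5O3) = 0.003169 mol; n(C3H5O3-) = 0.001151 mol.
By Henderson-Hasselbalch, pH = pKa + log([A^-]/[HA]) = 3.85 + log(0.001151/0.003169) = 3.85 + (-0.44) = 3.41.

3.41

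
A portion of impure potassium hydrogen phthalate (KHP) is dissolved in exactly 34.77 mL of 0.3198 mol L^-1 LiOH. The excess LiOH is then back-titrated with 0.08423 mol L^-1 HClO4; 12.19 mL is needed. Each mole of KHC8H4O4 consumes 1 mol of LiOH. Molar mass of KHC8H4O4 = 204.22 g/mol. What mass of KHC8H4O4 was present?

Total n(LiOH) added = 0.3198 x 0.03477 = 0.01112 mol.
n(HClO4) used = 0.08423 x 0.01219 = 0.001027 mol, which equals the excess n(LiOH).
So n(LiOH) consumed by the sample = 0.01112 - 0.001027 = 0.01009 mol.
n(KHC8H4O4) = 0.01009 / 1 = 0.01009 mol.
mass = 0.01009 mol x 204.22 g/mol = 2.06 g.

2.06 g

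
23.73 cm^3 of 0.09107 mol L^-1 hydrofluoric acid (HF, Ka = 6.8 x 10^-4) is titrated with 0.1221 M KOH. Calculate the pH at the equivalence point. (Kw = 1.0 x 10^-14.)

7.94

n(HF) = 0.09107 x 0.02373 = 0.002161 mol; V(KOH) at equivalence = 0.002161/0.1221 = 0.01770 L.
At equivalence all the acid is converted to F-; total volume = 0.02373 + 0.01770 = 0.04143 L, so [F-] = 0.002161/0.04143 = 0.05216 M.
Kb = Kw/Ka = 1.0e-14 / 6.8 x 10^-4 = 1.47e-11.
[OH^-] = sqrt(Kb x [F-]) = sqrt(1.47e-11 x 0.05216) = 8.76e-7 M.
pOH = 6.06, so pH = 14.00 - 6.06 = 7.94.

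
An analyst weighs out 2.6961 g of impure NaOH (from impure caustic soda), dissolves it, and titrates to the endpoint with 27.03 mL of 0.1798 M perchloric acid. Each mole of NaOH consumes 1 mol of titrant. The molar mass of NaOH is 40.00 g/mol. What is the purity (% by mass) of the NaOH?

n(HClO4) = 0.1798 x 0.02703 = 0.004860 mol.
n(NaOH) = 0.004860 / 1 = 0.004860 mol.
mass of NaOH = 0.004860 x 40.00 = 0.1944 g.
% purity = 0.1944 / 2.6961 x 100 = 7.21%.

7.21%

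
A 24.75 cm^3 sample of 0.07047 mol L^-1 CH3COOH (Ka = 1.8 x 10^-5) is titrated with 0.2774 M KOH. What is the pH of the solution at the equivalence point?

n(CH3COOH) = 0.07047 x 0.02475 = 0.001744 mol; V(KOH) at equivalence = 0.001744/0.2774 = 0.006287 L.
At equivalence all the acid is converted to CH3COO-; total volume = 0.02475 + 0.006287 = 0.03104 L, so [CH3COO-] = 0.001744/0.03104 = 0.05619 M.
Kb = Kw/Ka = 1.0e-14 / 1.8 x 10^-5 = 5.56e-10.
[OH^-] = sqrt(Kb x [CH3COO-]) = sqrt(5.56e-10 x 0.05619) = 5.59e-6 M.
pOH = 5.25, so pH = 14.00 - 5.25 = 8.75.

8.75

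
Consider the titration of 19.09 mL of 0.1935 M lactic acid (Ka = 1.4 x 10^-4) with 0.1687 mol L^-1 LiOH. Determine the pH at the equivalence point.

n(HC3H5O3) = 0.1935 x 0.01909 = 0.003694 mol; V(LiOH) at equivalence = 0.003694/0.1687 = 0.02190 L.
At equivalence all the acid is converted to C3H5O3-; total volume = 0.01909 + 0.02190 = 0.04099 L, so [C3H5O3-] = 0.003694/0.04099 = 0.09013 M.
Kb = Kw/Ka = 1.0e-14 / 1.4 x 10^-4 = 7.14e-11.
[OH^-] = sqrt(Kb x [C3H5O3-]) = sqrt(7.14e-11 x 0.09013) = 2.54e-6 M.
pOH = 5.60, so pH = 14.00 - 5.60 = 8.40.

8.40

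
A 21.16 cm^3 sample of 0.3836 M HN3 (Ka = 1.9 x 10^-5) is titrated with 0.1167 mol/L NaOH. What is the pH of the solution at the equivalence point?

8.84

n(HN3) = 0.3836 x 0.02116 = 0.008117 mol; V(NaOH) at equivalence = 0.008117/0.1167 = 0.06955 L.
At equivalence all the acid is converted to N3-; total volume = 0.02116 + 0.06955 = 0.09071 L, so [N3-] = 0.008117/0.09071 = 0.08948 M.
Kb = Kw/Ka = 1.0e-14 / 1.9 x 10^-5 = 5.26e-10.
[OH^-] = sqrt(Kb x [N3-]) = sqrt(5.26e-10 x 0.08948) = 6.86e-6 M.
pOH = 5.16, so pH = 14.00 - 5.16 = 8.84.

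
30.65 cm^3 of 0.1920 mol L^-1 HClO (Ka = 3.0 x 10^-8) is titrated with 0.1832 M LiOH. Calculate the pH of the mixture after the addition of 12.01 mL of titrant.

Initial n(HClO) = 0.1920 x 0.03065 = 0.005885 mol.
n(LiOH) added = 0.1832 x 0.01201 = 0.002200 mol, converting that many moles of HClO to ClO-.
Remaining n(HClO) = 0.003685 mol; n(ClO-) = 0.002200 mol.
By Henderson-Hasselbalch, pH = pKa + log([A^-]/[HA]) = 7.52 + log(0.002200/0.003685) = 7.52 + (-0.22) = 7.30.

7.30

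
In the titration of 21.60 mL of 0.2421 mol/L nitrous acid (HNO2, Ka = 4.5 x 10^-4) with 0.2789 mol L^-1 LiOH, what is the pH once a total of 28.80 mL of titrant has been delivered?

n(acid) = 0.2421 x 0.02160 = 0.005229 mol; n(LiOH) added = 0.2789 x 0.02880 = 0.008032 mol.
Base is in excess by 0.008032 - 0.005229 = 0.002803 mol in a total volume of 0.05040 L.
[OH^-] = 0.002803/0.05040 = 0.05561 M, so pOH = 1.25 and pH = 14.00 - 1.25 = 12.75.

12.75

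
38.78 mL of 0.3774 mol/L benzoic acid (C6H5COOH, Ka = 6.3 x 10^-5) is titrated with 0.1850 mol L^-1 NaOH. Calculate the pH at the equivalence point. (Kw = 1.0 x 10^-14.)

8.65

n(C6H5COOH) = 0.3774 x 0.03878 = 0.01464 mol; V(NaOH) at equivalence = 0.01464/0.1850 = 0.07911 L.
At equivalence all the acid is converted to C6H5COO-; total volume = 0.03878 + 0.07911 = 0.1179 L, so [C6H5COO-] = 0.01464/0.1179 = 0.1241 M.
Kb = Kw/Ka = 1.0e-14 / 6.3 x 10^-5 = 1.59e-10.
[OH^-] = sqrt(Kb x [C6H5COO-]) = sqrt(1.59e-10 x 0.1241) = 4.44e-6 M.
pOH = 5.35, so pH = 14.00 - 5.35 = 8.65.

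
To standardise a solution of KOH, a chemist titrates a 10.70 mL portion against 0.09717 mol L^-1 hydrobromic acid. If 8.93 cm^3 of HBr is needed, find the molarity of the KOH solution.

0.0811 M

n(HBr) delivered = 0.09717 x 0.008930 = 0.0008677 mol.
For a 1:1 reaction, n(KOH) = 0.0008677 mol.
[KOH] = 0.0008677 mol / 0.01070 L = 0.0811 M.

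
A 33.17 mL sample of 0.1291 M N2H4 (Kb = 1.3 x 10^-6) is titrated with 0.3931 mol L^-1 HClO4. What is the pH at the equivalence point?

4.56

n(N2H4) = 0.1291 x 0.03317 = 0.004282 mol; V(HClO4) at equivalence = 0.004282/0.3931 = 0.01089 L.
At equivalence the base is fully converted to N2H5+; total volume = 0.04406 L, so [N2H5+] = 0.004282/0.04406 = 0.09718 M.
Ka(N2H5+) = Kw/Kb = 1.0e-14 / 1.3 x 10^-6 = 7.69e-9.
[H^+] = sqrt(Ka x [N2H5+]) = sqrt(7.69e-9 x 0.09718) = 2.73e-5 M.
pH = -log(2.73e-5) = 4.56.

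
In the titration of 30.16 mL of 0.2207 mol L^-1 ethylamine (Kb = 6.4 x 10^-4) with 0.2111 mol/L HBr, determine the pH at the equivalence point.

n(C2H5NH2) = 0.2207 x 0.03016 = 0.006656 mol; V(HBr) at equivalence = 0.006656/0.2111 = 0.03153 L.
At equivalence the base is fully converted to C2H5NH3+; total volume = 0.06169 L, so [C2H5NH3+] = 0.006656/0.06169 = 0.1079 M.
Ka(C2H5NH3+) = Kw/Kb = 1.0e-14 / 6.4 x 10^-4 = 1.56e-11.
[H^+] = sqrt(Ka x [C2H5NH3+]) = sqrt(1.56e-11 x 0.1079) = 1.30e-6 M.
pH = -log(1.30e-6) = 5.89.

5.89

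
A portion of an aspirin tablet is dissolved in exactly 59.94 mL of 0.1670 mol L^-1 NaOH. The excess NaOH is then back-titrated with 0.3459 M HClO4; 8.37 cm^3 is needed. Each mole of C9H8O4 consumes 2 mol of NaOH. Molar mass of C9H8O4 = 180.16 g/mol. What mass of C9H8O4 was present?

0.641 g

Total n(NaOH) added = 0.1670 x 0.05994 = 0.01001 mol.
n(HClO4) used = 0.3459 x 0.008370 = 0.002895 mol, which equals the excess n(NaOH).
So n(NaOH) consumed by the sample = 0.01001 - 0.002895 = 0.007115 mol.
n(C9H8O4) = 0.007115 / 2 = 0.003557 mol.
mass = 0.003557 mol x 180.16 g/mol = 0.641 g.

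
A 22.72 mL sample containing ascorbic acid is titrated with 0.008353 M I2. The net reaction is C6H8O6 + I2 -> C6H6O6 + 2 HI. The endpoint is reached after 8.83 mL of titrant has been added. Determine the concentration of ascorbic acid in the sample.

n(I2) = 0.008353 x 0.008830 = 7.376e-5 mol.
From the balanced equation, 1 mol I2 reacts with 1 mol ascorbic acid, so n(ascorbic acid) = 7.376e-5 x 1/1 = 7.376e-5 mol.
[ascorbic acid] = 7.376e-5 / 0.02272 L = 0.00325 M.

0.00325 M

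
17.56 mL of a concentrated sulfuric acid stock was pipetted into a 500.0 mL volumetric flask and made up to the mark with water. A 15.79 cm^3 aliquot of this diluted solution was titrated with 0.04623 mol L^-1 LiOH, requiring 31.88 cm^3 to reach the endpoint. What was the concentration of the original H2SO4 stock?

1.33 M

n(LiOH) = 0.04623 x 0.03188 = 0.001474 mol.
n(H2SO4) in the aliquot = 0.001474 x 1/2 = 0.0007369 mol.
[diluted H2SO4] = 0.0007369 / 0.01579 = 0.04667 M.
Dilution factor = 500.0/17.56 = 28.47, so [stock] = 0.04667 x 28.47 = 1.33 M.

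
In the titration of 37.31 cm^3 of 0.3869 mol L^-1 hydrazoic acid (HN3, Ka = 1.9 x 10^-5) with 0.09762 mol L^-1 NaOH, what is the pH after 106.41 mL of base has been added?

Initial n(HN3) = 0.3869 x 0.03731 = 0.01444 mol.
n(NaOH) added = 0.09762 x 0.1064 = 0.01039 mol, converting that many moles of HN3 to N3-.
Remaining n(HN3) = 0.004047 mol; n(N3-) = 0.01039 mol.
By Henderson-Hasselbalch, pH = pKa + log([A^-]/[HA]) = 4.72 + log(0.01039/0.004047) = 4.72 + (+0.41) = 5.13.

5.13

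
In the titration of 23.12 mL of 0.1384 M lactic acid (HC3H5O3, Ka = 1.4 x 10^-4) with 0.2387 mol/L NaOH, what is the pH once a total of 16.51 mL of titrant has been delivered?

n(acid) = 0.1384 x 0.02312 = 0.003200 mol; n(NaOH) added = 0.2387 x 0.01651 = 0.003941 mol.
Base is in excess by 0.003941 - 0.003200 = 0.0007411 mol in a total volume of 0.03963 L.
[OH^-] = 0.0007411/0.03963 = 0.01870 M, so pOH = 1.73 and pH = 14.00 - 1.73 = 12.27.

12.27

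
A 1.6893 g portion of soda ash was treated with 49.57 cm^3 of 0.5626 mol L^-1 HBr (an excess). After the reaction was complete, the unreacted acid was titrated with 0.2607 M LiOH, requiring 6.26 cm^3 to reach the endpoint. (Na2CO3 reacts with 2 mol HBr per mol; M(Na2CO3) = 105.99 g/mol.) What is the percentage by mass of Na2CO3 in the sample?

82.4%

Total n(HBr) added = 0.5626 x 0.04957 = 0.02789 mol.
n(LiOH) used = 0.2607 x 0.006260 = 0.001632 mol, which equals the excess n(HBr).
So n(HBr) consumed by the sample = 0.02789 - 0.001632 = 0.02626 mol.
n(Na2CO3) = 0.02626 / 2 = 0.01313 mol.
mass Na2CO3 = 0.01313 x 105.99 = 1.391 g, so %Na2CO3 = 1.391/1.6893 x 100 = 82.4%.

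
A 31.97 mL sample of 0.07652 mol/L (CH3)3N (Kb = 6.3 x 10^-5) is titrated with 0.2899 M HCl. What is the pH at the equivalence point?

n((CH3)3N) = 0.07652 x 0.03197 = 0.002446 mol; V(HCl) at equivalence = 0.002446/0.2899 = 0.008439 L.
At equivalence the base is fully converted to (CH3)3NH+; total volume = 0.04041 L, so [(CH3)3NH+] = 0.002446/0.04041 = 0.06054 M.
Ka((CH3)3NH+) = Kw/Kb = 1.0e-14 / 6.3 x 10^-5 = 1.59e-10.
[H^+] = sqrt(Ka x [(CH3)3NH+]) = sqrt(1.59e-10 x 0.06054) = 3.10e-6 M.
pH = -log(3.10e-6) = 5.51.

5.51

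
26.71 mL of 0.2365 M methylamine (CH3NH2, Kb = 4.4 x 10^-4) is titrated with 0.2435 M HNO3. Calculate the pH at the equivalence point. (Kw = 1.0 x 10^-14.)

5.78

n(CH3NH2) = 0.2365 x 0.02671 = 0.006317 mol; V(HNO3) at equivalence = 0.006317/0.2435 = 0.02594 L.
At equivalence the base is fully converted to CH3NH3+; total volume = 0.05265 L, so [CH3NH3+] = 0.006317/0.05265 = 0.1200 M.
Ka(CH3NH3+) = Kw/Kb = 1.0e-14 / 4.4 x 10^-4 = 2.27e-11.
[H^+] = sqrt(Ka x [CH3NH3+]) = sqrt(2.27e-11 x 0.1200) = 1.65e-6 M.
pH = -log(1.65e-6) = 5.78.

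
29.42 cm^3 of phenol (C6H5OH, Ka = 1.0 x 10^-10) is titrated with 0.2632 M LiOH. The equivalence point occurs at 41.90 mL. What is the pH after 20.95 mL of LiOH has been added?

20.95 mL is exactly half the equivalence volume (41.90/2), i.e. the half-equivalence point.
There, n(HA) = n(A^-), so pH = pKa = -log(1.0 x 10^-10) = 10.00.

10.00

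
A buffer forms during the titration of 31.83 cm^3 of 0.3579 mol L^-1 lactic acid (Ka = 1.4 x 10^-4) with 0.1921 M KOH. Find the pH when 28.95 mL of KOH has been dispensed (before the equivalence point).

Initial n(HC3H5O3) = 0.3579 x 0.03183 = 0.01139 mol.
n(KOH) added = 0.1921 x 0.02895 = 0.005561 mol, converting that many moles of HC3H5O3 to C3H5O3-.
Remaining n(HC3H5O3) = 0.005831 mol; n(C3H5O3-) = 0.005561 mol.
By Henderson-Hasselbalch, pH = pKa + log([A^-]/[HA]) = 3.85 + log(0.005561/0.005831) = 3.85 + (-0.02) = 3.83.

3.83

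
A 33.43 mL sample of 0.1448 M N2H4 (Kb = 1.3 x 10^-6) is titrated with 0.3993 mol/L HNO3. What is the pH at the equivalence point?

n(N2H4) = 0.1448 x 0.03343 = 0.004841 mol; V(HNO3) at equivalence = 0.004841/0.3993 = 0.01212 L.
At equivalence the base is fully converted to N2H5+; total volume = 0.04555 L, so [N2H5+] = 0.004841/0.04555 = 0.1063 M.
Ka(N2H5+) = Kw/Kb = 1.0e-14 / 1.3 x 10^-6 = 7.69e-9.
[H^+] = sqrt(Ka x [N2H5+]) = sqrt(7.69e-9 x 0.1063) = 2.86e-5 M.
pH = -log(2.86e-5) = 4.54.

4.54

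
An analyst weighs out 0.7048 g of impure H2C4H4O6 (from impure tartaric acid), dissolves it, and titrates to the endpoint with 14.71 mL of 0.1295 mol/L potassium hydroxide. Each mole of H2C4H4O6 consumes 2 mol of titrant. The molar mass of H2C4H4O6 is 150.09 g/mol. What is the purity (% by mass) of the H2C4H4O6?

n(KOH) = 0.1295 x 0.01471 = 0.001905 mol.
n(H2C4H4O6) = 0.001905 / 2 = 0.0009525 mol.
mass of H2C4H4O6 = 0.0009525 x 150.09 = 0.1430 g.
% purity = 0.1430 / 0.7048 x 100 = 20.3%.

20.3%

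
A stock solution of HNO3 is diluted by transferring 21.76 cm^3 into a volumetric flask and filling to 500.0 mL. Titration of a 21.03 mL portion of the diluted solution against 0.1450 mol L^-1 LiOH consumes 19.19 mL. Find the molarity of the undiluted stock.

3.04 M

n(LiOH) = 0.1450 x 0.01919 = 0.002783 mol.
n(HNO3) in the aliquot = 0.002783 mol.
[diluted HNO3] = 0.002783 / 0.02103 = 0.1323 M.
Dilution factor = 500.0/21.76 = 22.98, so [stock] = 0.1323 x 22.98 = 3.04 M.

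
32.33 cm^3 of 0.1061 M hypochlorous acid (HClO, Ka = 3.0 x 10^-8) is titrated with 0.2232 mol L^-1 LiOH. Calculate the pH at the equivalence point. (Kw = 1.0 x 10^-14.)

10.19

n(HClO) = 0.1061 x 0.03233 = 0.003430 mol; V(LiOH) at equivalence = 0.003430/0.2232 = 0.01537 L.
At equivalence all the acid is converted to ClO-; total volume = 0.03233 + 0.01537 = 0.04770 L, so [ClO-] = 0.003430/0.04770 = 0.07191 M.
Kb = Kw/Ka = 1.0e-14 / 3.0 x 10^-8 = 3.33e-7.
[OH^-] = sqrt(Kb x [ClO-]) = sqrt(3.33e-7 x 0.07191) = 0.000155 M.
pOH = 3.81, so pH = 14.00 - 3.81 = 10.19.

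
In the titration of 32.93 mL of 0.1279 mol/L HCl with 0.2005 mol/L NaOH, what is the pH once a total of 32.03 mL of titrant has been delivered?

n(acid) = 0.1279 x 0.03293 = 0.004212 mol; n(NaOH) added = 0.2005 x 0.03203 = 0.006422 mol.
Base is in excess by 0.006422 - 0.004212 = 0.002210 mol in a total volume of 0.06496 L.
[OH^-] = 0.002210/0.06496 = 0.03403 M, so pOH = 1.47 and pH = 14.00 - 1.47 = 12.53.

12.53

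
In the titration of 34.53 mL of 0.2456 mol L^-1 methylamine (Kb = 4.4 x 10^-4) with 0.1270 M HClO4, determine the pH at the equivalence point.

n(CH3NH2) = 0.2456 x 0.03453 = 0.008481 mol; V(HClO4) at equivalence = 0.008481/0.1270 = 0.06678 L.
At equivalence the base is fully converted to CH3NH3+; total volume = 0.1013 L, so [CH3NH3+] = 0.008481/0.1013 = 0.08371 M.
Ka(CH3NH3+) = Kw/Kb = 1.0e-14 / 4.4 x 10^-4 = 2.27e-11.
[H^+] = sqrt(Ka x [CH3NH3+]) = sqrt(2.27e-11 x 0.08371) = 1.38e-6 M.
pH = -log(1.38e-6) = 5.86.

5.86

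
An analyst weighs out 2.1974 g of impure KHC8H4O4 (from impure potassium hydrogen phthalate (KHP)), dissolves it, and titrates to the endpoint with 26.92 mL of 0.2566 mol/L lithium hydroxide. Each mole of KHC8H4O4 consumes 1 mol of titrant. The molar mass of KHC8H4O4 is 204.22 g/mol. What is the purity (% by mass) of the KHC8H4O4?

n(LiOH) = 0.2566 x 0.02692 = 0.006908 mol.
n(KHC8H4O4) = 0.006908 / 1 = 0.006908 mol.
mass of KHC8H4O4 = 0.006908 x 204.22 = 1.411 g.
% purity = 1.411 / 2.1974 x 100 = 64.2%.

64.2%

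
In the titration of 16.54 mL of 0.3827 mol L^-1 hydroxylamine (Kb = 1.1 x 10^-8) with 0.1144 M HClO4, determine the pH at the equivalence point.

n(NH2OH) = 0.3827 x 0.01654 = 0.006330 mol; V(HClO4) at equivalence = 0.006330/0.1144 = 0.05533 L.
At equivalence the base is fully converted to NH3OH+; total volume = 0.07187 L, so [NH3OH+] = 0.006330/0.07187 = 0.08807 M.
Ka(NH3OH+) = Kw/Kb = 1.0e-14 / 1.1 x 10^-8 = 9.09e-7.
[H^+] = sqrt(Ka x [NH3OH+]) = sqrt(9.09e-7 x 0.08807) = 0.000283 M.
pH = -log(0.000283) = 3.55.

3.55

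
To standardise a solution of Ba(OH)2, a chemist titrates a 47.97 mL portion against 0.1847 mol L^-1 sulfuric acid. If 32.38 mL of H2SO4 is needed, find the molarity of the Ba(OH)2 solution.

0.125 M

n(H2SO4) delivered = 0.1847 x 0.03238 = 0.005981 mol.
For a 1:1 reaction, n(Ba(OH)2) = 0.005981 mol.
[Ba(OH)2] = 0.005981 mol / 0.04797 L = 0.125 M.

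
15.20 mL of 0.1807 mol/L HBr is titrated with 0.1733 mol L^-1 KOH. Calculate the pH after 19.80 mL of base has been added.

n(acid) = 0.1807 x 0.01520 = 0.002747 mol; n(KOH) added = 0.1733 x 0.01980 = 0.003431 mol.
Base is in excess by 0.003431 - 0.002747 = 0.0006847 mol in a total volume of 0.03500 L.
[OH^-] = 0.0006847/0.03500 = 0.01956 M, so pOH = 1.71 and pH = 14.00 - 1.71 = 12.29.

12.29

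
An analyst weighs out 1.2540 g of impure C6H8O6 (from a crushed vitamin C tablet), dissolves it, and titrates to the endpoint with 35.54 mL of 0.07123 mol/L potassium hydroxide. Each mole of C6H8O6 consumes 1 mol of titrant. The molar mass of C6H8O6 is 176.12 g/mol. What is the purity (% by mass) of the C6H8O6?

35.6%

n(KOH) = 0.07123 x 0.03554 = 0.002532 mol.
n(C6H8O6) = 0.002532 / 1 = 0.002532 mol.
mass of C6H8O6 = 0.002532 x 176.12 = 0.4459 g.
% purity = 0.4459 / 1.2540 x 100 = 35.6%.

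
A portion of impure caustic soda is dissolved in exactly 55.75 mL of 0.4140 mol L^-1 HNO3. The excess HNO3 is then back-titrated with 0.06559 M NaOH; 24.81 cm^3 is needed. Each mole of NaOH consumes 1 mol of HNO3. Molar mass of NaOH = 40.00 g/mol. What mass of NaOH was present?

0.858 g

Total n(HNO3) added = 0.4140 x 0.05575 = 0.02308 mol.
n(NaOH) used = 0.06559 x 0.02481 = 0.001627 mol, which equals the excess n(HNO3).
So n(HNO3) consumed by the sample = 0.02308 - 0.001627 = 0.02145 mol.
n(NaOH) = 0.02145 / 1 = 0.02145 mol.
mass = 0.02145 mol x 40.00 g/mol = 0.858 g.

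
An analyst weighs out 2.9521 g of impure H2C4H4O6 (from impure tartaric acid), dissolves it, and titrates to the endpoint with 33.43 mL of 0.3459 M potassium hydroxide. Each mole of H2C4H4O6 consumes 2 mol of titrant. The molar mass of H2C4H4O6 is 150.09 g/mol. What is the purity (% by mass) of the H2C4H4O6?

n(KOH) = 0.3459 x 0.03343 = 0.01156 mol.
n(H2C4H4O6) = 0.01156 / 2 = 0.005782 mol.
mass of H2C4H4O6 = 0.005782 x 150.09 = 0.8678 g.
% purity = 0.8678 / 2.9521 x 100 = 29.4%.

29.4%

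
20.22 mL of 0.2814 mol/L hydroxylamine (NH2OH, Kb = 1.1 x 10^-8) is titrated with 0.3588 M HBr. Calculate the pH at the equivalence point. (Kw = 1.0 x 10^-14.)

n(NH2OH) = 0.2814 x 0.02022 = 0.005690 mol; V(HBr) at equivalence = 0.005690/0.3588 = 0.01586 L.
At equivalence the base is fully converted to NH3OH+; total volume = 0.03608 L, so [NH3OH+] = 0.005690/0.03608 = 0.1577 M.
Ka(NH3OH+) = Kw/Kb = 1.0e-14 / 1.1 x 10^-8 = 9.09e-7.
[H^+] = sqrt(Ka x [NH3OH+]) = sqrt(9.09e-7 x 0.1577) = 0.000379 M.
pH = -log(0.000379) = 3.42.

3.42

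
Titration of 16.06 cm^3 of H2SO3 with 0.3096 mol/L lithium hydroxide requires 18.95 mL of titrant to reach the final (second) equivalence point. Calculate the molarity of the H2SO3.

n(LiOH) = 0.3096 x 0.01895 = 0.005867 mol.
At the final (second) equivalence point, 2 mol OH^- react per mol H2SO3, so n(H2SO3) = 0.005867 / 2 = 0.002933 mol.
[H2SO3] = 0.002933 / 0.01606 L = 0.183 M.

0.183 M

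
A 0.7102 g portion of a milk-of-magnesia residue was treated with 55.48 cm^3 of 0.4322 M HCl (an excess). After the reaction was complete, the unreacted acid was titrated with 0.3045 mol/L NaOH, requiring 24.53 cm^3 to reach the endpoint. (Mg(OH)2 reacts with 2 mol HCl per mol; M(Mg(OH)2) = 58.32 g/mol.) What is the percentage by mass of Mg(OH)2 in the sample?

Total n(HCl) added = 0.4322 x 0.05548 = 0.02398 mol.
n(NaOH) used = 0.3045 x 0.02453 = 0.007469 mol, which equals the excess n(HCl).
So n(HCl) consumed by the sample = 0.02398 - 0.007469 = 0.01651 mol.
n(Mg(OH)2) = 0.01651 / 2 = 0.008255 mol.
mass Mg(OH)2 = 0.008255 x 58.32 = 0.4814 g, so %Mg(OH)2 = 0.4814/0.7102 x 100 = 67.8%.

67.8%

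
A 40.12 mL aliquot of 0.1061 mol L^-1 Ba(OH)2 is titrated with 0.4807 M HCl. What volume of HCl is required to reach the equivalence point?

17.7 mL

n(Ba(OH)2) = 0.1061 mol/L x 0.04012 L = 0.004257 mol.
The neutralisation is 1 Ba(OH)2 : 2 HCl, so n(HCl) = 0.004257 x 2/1 = 0.008513 mol.
V(HCl) = 0.008513 / 0.4807 = 0.01771 L = 17.7 mL.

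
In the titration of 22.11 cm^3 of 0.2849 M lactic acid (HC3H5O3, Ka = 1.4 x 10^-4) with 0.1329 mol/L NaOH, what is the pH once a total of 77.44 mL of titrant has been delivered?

12.60

n(acid) = 0.2849 x 0.02211 = 0.006299 mol; n(NaOH) added = 0.1329 x 0.07744 = 0.01029 mol.
Base is in excess by 0.01029 - 0.006299 = 0.003993 mol in a total volume of 0.09955 L.
[OH^-] = 0.003993/0.09955 = 0.04011 M, so pOH = 1.40 and pH = 14.00 - 1.40 = 12.60.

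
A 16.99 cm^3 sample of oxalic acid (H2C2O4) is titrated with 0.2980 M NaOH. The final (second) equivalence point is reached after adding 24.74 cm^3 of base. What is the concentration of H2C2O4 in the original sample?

0.217 M

n(NaOH) = 0.2980 x 0.02474 = 0.007373 mol.
At the final (second) equivalence point, 2 mol OH^- react per mol H2C2O4, so n(H2C2O4) = 0.007373 / 2 = 0.003686 mol.
[H2C2O4] = 0.003686 / 0.01699 L = 0.217 M.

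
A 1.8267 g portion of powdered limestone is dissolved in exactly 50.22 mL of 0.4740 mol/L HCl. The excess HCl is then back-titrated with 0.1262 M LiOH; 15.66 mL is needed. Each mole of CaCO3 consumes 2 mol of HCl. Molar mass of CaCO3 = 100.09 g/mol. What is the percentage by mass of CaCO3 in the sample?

Total n(HCl) added = 0.4740 x 0.05022 = 0.02380 mol.
n(LiOH) used = 0.1262 x 0.01566 = 0.001976 mol, which equals the excess n(HCl).
So n(HCl) consumed by the sample = 0.02380 - 0.001976 = 0.02183 mol.
n(CaCO3) = 0.02183 / 2 = 0.01091 mol.
mass CaCO3 = 0.01091 x 100.09 = 1.092 g, so %CaCO3 = 1.092/1.8267 x 100 = 59.8%.

59.8%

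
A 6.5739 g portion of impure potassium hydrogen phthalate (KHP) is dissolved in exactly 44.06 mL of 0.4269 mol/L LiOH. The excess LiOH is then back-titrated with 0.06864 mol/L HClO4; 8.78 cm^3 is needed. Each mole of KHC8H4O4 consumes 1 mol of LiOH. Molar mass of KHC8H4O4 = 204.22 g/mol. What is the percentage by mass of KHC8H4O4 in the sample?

Total n(LiOH) added = 0.4269 x 0.04406 = 0.01881 mol.
n(HClO4) used = 0.06864 x 0.008780 = 0.0006027 mol, which equals the excess n(LiOH).
So n(LiOH) consumed by the sample = 0.01881 - 0.0006027 = 0.01821 mol.
n(KHC8H4O4) = 0.01821 / 1 = 0.01821 mol.
mass KHC8H4O4 = 0.01821 x 204.22 = 3.718 g, so %KHC8H4O4 = 3.718/6.5739 x 100 = 56.6%.

56.6%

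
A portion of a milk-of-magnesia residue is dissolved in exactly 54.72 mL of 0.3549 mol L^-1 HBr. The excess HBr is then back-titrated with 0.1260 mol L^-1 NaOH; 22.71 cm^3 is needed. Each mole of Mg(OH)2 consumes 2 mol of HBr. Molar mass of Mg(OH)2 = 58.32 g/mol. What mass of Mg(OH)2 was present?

0.483 g

Total n(HBr) added = 0.3549 x 0.05472 = 0.01942 mol.
n(NaOH) used = 0.1260 x 0.02271 = 0.002861 mol, which equals the excess n(HBr).
So n(HBr) consumed by the sample = 0.01942 - 0.002861 = 0.01656 mol.
n(Mg(OH)2) = 0.01656 / 2 = 0.008279 mol.
mass = 0.008279 mol x 58.32 g/mol = 0.483 g.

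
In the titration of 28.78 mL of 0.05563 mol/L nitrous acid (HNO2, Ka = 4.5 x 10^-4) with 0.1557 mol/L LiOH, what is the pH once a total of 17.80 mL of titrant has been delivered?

12.40

n(acid) = 0.05563 x 0.02878 = 0.001601 mol; n(LiOH) added = 0.1557 x 0.01780 = 0.002771 mol.
Base is in excess by 0.002771 - 0.001601 = 0.001170 mol in a total volume of 0.04658 L.
[OH^-] = 0.001170/0.04658 = 0.02513 M, so pOH = 1.60 and pH = 14.00 - 1.60 = 12.40.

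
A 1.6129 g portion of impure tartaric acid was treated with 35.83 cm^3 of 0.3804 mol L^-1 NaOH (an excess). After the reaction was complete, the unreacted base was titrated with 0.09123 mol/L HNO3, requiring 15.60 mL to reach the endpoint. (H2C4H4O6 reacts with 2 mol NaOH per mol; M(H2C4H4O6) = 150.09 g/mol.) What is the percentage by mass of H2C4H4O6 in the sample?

56.8%

Total n(NaOH) added = 0.3804 x 0.03583 = 0.01363 mol.
n(HNO3) used = 0.09123 x 0.01560 = 0.001423 mol, which equals the excess n(NaOH).
So n(NaOH) consumed by the sample = 0.01363 - 0.001423 = 0.01221 mol.
n(H2C4H4O6) = 0.01221 / 2 = 0.006103 mol.
mass H2C4H4O6 = 0.006103 x 150.09 = 0.9160 g, so %H2C4H4O6 = 0.9160/1.6129 x 100 = 56.8%.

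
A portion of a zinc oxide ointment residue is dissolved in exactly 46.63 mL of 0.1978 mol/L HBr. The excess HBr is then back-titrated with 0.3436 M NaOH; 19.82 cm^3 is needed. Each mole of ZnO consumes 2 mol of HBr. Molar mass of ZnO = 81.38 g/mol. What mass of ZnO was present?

0.0982 g

Total n(HBr) added = 0.1978 x 0.04663 = 0.009223 mol.
n(NaOH) used = 0.3436 x 0.01982 = 0.006810 mol, which equals the excess n(HBr).
So n(HBr) consumed by the sample = 0.009223 - 0.006810 = 0.002413 mol.
n(ZnO) = 0.002413 / 2 = 0.001207 mol.
mass = 0.001207 mol x 81.38 g/mol = 0.0982 g.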